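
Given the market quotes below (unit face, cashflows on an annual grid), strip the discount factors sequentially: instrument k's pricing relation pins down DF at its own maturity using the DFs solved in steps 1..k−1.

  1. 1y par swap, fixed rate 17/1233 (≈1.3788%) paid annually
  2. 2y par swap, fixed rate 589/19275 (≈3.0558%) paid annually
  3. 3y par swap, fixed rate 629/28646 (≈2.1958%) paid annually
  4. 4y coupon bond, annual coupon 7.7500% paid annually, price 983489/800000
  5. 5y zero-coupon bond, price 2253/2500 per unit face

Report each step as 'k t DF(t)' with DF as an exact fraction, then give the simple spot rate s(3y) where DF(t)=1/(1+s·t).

1 1 1233/1250
2 2 9411/10000
3 3 9371/10000
4 4 9349/10000
5 5 2253/2500
s(3y) = (1/(9371/10000) − 1)/(3) = 629/28113 ≈ 2.2374%

step 1 [1y] swap r/1=17/1233: DF=(1 − 17/1233·(0))/(1+17/1233) = 1233/1250 ≈ 0.986400
step 2 [2y] swap r/1=589/19275: DF=(1 − 589/19275·(0.986400))/(1+589/19275) = 9411/10000 ≈ 0.941100
step 3 [3y] swap r/1=629/28646: DF=(1 − 629/28646·(0.986400+0.941100))/(1+629/28646) = 9371/10000 ≈ 0.937100
step 4 [4y] bond c/1=31/400: DF=(983489/800000 − 31/400·(0.986400+0.941100+0.937100))/(1+31/400) = 9349/10000 ≈ 0.934900
step 5 [5y] zero: DF = P = 2253/2500 ≈ 0.901200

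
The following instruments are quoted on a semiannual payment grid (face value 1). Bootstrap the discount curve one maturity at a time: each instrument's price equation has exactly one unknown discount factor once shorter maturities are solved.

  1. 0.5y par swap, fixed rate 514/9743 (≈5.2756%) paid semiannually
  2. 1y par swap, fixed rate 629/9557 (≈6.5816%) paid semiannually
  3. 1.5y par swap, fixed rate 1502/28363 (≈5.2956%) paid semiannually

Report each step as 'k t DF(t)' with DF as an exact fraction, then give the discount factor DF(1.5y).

step 1 [0.5y] swap r/2=257/9743: DF=(1 − 257/9743·(0))/(1+257/9743) = 9743/10000 ≈ 0.974300
step 2 [1y] swap r/2=629/19114: DF=(1 − 629/19114·(0.974300))/(1+629/19114) = 9371/10000 ≈ 0.937100
step 3 [1.5y] swap r/2=751/28363: DF=(1 − 751/28363·(0.974300+0.937100))/(1+751/28363) = 9249/10000 ≈ 0.924900

1 1/2 9743/10000
2 1 9371/10000
3 3/2 9249/10000
DF(1.5y) = 9249/10000 ≈ 0.924900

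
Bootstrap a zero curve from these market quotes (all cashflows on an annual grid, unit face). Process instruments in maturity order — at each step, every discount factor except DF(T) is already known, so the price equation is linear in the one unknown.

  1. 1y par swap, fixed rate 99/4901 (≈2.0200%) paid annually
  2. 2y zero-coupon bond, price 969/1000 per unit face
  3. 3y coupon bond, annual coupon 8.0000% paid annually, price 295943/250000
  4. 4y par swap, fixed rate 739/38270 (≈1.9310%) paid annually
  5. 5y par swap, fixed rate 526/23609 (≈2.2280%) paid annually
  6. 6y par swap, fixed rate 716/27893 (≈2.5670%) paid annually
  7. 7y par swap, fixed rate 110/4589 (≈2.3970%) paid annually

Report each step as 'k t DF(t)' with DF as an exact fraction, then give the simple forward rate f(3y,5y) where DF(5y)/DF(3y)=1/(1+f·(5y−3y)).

step 1 [1y] swap r/1=99/4901: DF=(1 − 99/4901·(0))/(1+99/4901) = 4901/5000 ≈ 0.980200
step 2 [2y] zero: DF = P = 969/1000 ≈ 0.969000
step 3 [3y] bond c/1=2/25: DF=(295943/250000 − 2/25·(0.980200+0.969000))/(1+2/25) = 9517/10000 ≈ 0.951700
step 4 [4y] swap r/1=739/38270: DF=(1 − 739/38270·(0.980200+0.969000+0.951700))/(1+739/38270) = 9261/10000 ≈ 0.926100
step 5 [5y] swap r/1=526/23609: DF=(1 − 526/23609·(0.980200+0.969000+0.951700+0.926100))/(1+526/23609) = 2237/2500 ≈ 0.894800
step 6 [6y] swap r/1=716/27893: DF=(1 − 716/27893·(0.980200+0.969000+0.951700+0.926100+0.894800))/(1+716/27893) = 1071/1250 ≈ 0.856800
step 7 [7y] swap r/1=110/4589: DF=(1 − 110/4589·(0.980200+0.969000+0.951700+0.926100+0.894800+0.856800))/(1+110/4589) = 423/500 ≈ 0.846000

1 1 4901/5000
2 2 969/1000
3 3 9517/10000
4 4 9261/10000
5 5 2237/2500
6 6 1071/1250
7 7 423/500
f(3y,5y) = ((9517/10000)/(2237/2500) − 1)/(2) = 569/17896 ≈ 3.1795%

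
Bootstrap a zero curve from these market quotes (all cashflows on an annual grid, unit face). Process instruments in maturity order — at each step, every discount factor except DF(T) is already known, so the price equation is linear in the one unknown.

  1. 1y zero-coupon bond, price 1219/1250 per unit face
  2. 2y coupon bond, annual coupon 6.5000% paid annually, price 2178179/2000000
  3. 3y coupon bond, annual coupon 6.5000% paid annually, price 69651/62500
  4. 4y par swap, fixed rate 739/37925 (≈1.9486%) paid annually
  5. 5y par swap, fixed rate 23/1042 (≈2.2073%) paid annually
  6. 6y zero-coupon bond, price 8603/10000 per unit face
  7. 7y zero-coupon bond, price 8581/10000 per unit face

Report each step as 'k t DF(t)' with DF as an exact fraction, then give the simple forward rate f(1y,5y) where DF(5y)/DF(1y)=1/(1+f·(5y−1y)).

1 1 1219/1250
2 2 9631/10000
3 3 9281/10000
4 4 9261/10000
5 5 1793/2000
6 6 8603/10000
7 7 8581/10000
f(1y,5y) = ((1219/1250)/(1793/2000) − 1)/(4) = 787/35860 ≈ 2.1946%

step 1 [1y] zero: DF = P = 1219/1250 ≈ 0.975200
step 2 [2y] bond c/1=13/200: DF=(2178179/2000000 − 13/200·(0.975200))/(1+13/200) = 9631/10000 ≈ 0.963100
step 3 [3y] bond c/1=13/200: DF=(69651/62500 − 13/200·(0.975200+0.963100))/(1+13/200) = 9281/10000 ≈ 0.928100
step 4 [4y] swap r/1=739/37925: DF=(1 − 739/37925·(0.975200+0.963100+0.928100))/(1+739/37925) = 9261/10000 ≈ 0.926100
step 5 [5y] swap r/1=23/1042: DF=(1 − 23/1042·(0.975200+0.963100+0.928100+0.926100))/(1+23/1042) = 1793/2000 ≈ 0.896500
step 6 [6y] zero: DF = P = 8603/10000 ≈ 0.860300
step 7 [7y] zero: DF = P = 8581/10000 ≈ 0.858100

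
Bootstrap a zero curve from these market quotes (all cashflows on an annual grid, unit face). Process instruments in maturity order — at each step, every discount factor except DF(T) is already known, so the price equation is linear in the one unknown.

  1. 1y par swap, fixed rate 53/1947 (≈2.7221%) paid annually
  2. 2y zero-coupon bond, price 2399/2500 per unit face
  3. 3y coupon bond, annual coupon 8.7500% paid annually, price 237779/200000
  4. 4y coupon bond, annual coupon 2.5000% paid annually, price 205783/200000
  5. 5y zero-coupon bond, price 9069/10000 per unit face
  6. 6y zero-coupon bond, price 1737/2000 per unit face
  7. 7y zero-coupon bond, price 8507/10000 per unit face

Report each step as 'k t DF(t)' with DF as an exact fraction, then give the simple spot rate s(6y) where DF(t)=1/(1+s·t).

1 1 1947/2000
2 2 2399/2500
3 3 9377/10000
4 4 4669/5000
5 5 9069/10000
6 6 1737/2000
7 7 8507/10000
s(6y) = (1/(1737/2000) − 1)/(6) = 263/10422 ≈ 2.5235%

step 1 [1y] swap r/1=53/1947: DF=(1 − 53/1947·(0))/(1+53/1947) = 1947/2000 ≈ 0.973500
step 2 [2y] zero: DF = P = 2399/2500 ≈ 0.959600
step 3 [3y] bond c/1=7/80: DF=(237779/200000 − 7/80·(0.973500+0.959600))/(1+7/80) = 9377/10000 ≈ 0.937700
step 4 [4y] bond c/1=1/40: DF=(205783/200000 − 1/40·(0.973500+0.959600+0.937700))/(1+1/40) = 4669/5000 ≈ 0.933800
step 5 [5y] zero: DF = P = 9069/10000 ≈ 0.906900
step 6 [6y] zero: DF = P = 1737/2000 ≈ 0.868500
step 7 [7y] zero: DF = P = 8507/10000 ≈ 0.850700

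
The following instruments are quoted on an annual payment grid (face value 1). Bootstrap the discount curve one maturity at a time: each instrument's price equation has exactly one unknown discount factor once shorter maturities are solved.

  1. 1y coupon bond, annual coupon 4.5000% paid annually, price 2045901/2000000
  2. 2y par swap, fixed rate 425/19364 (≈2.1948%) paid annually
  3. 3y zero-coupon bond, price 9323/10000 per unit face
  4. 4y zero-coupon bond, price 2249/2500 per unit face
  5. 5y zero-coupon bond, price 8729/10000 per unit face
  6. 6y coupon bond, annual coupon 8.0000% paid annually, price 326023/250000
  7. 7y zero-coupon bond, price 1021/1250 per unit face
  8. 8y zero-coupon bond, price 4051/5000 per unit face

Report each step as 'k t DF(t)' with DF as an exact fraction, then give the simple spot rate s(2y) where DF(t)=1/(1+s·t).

1 1 9789/10000
2 2 383/400
3 3 9323/10000
4 4 2249/2500
5 5 8729/10000
6 6 8637/10000
7 7 1021/1250
8 8 4051/5000
s(2y) = (1/(383/400) − 1)/(2) = 17/766 ≈ 2.2193%

step 1 [1y] bond c/1=9/200: DF=(2045901/2000000 − 9/200·(0))/(1+9/200) = 9789/10000 ≈ 0.978900
step 2 [2y] swap r/1=425/19364: DF=(1 − 425/19364·(0.978900))/(1+425/19364) = 383/400 ≈ 0.957500
step 3 [3y] zero: DF = P = 9323/10000 ≈ 0.932300
step 4 [4y] zero: DF = P = 2249/2500 ≈ 0.899600
step 5 [5y] zero: DF = P = 8729/10000 ≈ 0.872900
step 6 [6y] bond c/1=2/25: DF=(326023/250000 − 2/25·(0.978900+0.957500+0.932300+0.899600+0.872900))/(1+2/25) = 8637/10000 ≈ 0.863700
step 7 [7y] zero: DF = P = 1021/1250 ≈ 0.816800
step 8 [8y] zero: DF = P = 4051/5000 ≈ 0.810200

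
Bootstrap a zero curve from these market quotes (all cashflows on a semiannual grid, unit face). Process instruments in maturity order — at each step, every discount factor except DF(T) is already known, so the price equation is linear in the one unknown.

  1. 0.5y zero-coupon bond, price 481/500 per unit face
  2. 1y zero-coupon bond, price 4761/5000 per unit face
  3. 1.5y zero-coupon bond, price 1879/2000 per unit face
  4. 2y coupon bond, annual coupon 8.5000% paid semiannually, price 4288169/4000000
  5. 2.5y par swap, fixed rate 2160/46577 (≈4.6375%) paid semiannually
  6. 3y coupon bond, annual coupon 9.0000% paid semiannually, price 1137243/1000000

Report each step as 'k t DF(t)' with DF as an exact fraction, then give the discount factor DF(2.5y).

step 1 [0.5y] zero: DF = P = 481/500 ≈ 0.962000
step 2 [1y] zero: DF = P = 4761/5000 ≈ 0.952200
step 3 [1.5y] zero: DF = P = 1879/2000 ≈ 0.939500
step 4 [2y] bond c/2=17/400: DF=(4288169/4000000 − 17/400·(0.962000+0.952200+0.939500))/(1+17/400) = 114/125 ≈ 0.912000
step 5 [2.5y] swap r/2=1080/46577: DF=(1 − 1080/46577·(0.962000+0.952200+0.939500+0.912000))/(1+1080/46577) = 223/250 ≈ 0.892000
step 6 [3y] bond c/2=9/200: DF=(1137243/1000000 − 9/200·(0.962000+0.952200+0.939500+0.912000+0.892000))/(1+9/200) = 8877/10000 ≈ 0.887700

1 1/2 481/500
2 1 4761/5000
3 3/2 1879/2000
4 2 114/125
5 5/2 223/250
6 3 8877/10000
DF(2.5y) = 223/250 ≈ 0.892000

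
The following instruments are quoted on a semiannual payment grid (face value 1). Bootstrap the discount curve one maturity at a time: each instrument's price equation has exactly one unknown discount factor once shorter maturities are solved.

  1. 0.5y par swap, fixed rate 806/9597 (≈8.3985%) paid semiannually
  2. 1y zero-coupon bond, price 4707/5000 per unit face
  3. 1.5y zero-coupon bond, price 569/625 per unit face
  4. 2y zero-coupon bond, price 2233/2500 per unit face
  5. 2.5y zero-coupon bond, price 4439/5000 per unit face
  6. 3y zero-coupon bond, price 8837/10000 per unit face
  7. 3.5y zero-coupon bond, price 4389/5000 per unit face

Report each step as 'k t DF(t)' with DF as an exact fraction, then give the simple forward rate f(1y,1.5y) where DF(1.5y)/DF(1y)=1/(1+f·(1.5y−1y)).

1 1/2 9597/10000
2 1 4707/5000
3 3/2 569/625
4 2 2233/2500
5 5/2 4439/5000
6 3 8837/10000
7 7/2 4389/5000
f(1y,1.5y) = ((4707/5000)/(569/625) − 1)/(1/2) = 155/2276 ≈ 6.8102%

step 1 [0.5y] swap r/2=403/9597: DF=(1 − 403/9597·(0))/(1+403/9597) = 9597/10000 ≈ 0.959700
step 2 [1y] zero: DF = P = 4707/5000 ≈ 0.941400
step 3 [1.5y] zero: DF = P = 569/625 ≈ 0.910400
step 4 [2y] zero: DF = P = 2233/2500 ≈ 0.893200
step 5 [2.5y] zero: DF = P = 4439/5000 ≈ 0.887800
step 6 [3y] zero: DF = P = 8837/10000 ≈ 0.883700
step 7 [3.5y] zero: DF = P = 4389/5000 ≈ 0.877800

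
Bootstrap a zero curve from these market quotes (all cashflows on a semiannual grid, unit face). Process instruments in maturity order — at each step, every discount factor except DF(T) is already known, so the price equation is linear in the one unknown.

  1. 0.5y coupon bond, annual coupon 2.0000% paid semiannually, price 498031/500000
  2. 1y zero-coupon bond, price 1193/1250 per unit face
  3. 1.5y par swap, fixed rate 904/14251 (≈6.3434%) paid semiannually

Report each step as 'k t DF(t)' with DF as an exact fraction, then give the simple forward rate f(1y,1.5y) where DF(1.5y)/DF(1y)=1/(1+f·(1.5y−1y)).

1 1/2 4931/5000
2 1 1193/1250
3 3/2 1137/1250
f(1y,1.5y) = ((1193/1250)/(1137/1250) − 1)/(1/2) = 112/1137 ≈ 9.8505%

step 1 [0.5y] bond c/2=1/100: DF=(498031/500000 − 1/100·(0))/(1+1/100) = 4931/5000 ≈ 0.986200
step 2 [1y] zero: DF = P = 1193/1250 ≈ 0.954400
step 3 [1.5y] swap r/2=452/14251: DF=(1 − 452/14251·(0.986200+0.954400))/(1+452/14251) = 1137/1250 ≈ 0.909600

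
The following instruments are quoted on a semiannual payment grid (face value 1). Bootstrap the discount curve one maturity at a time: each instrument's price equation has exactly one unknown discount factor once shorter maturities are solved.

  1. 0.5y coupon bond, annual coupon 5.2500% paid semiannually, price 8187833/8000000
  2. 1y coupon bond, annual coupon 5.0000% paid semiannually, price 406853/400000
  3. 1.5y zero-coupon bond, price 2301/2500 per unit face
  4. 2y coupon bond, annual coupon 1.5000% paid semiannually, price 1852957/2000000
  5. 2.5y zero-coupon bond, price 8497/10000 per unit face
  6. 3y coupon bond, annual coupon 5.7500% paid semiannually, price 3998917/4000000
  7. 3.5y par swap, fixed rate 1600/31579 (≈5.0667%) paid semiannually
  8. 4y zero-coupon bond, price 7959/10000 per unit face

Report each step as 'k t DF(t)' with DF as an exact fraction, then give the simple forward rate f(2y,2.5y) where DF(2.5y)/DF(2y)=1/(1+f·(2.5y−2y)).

1 1/2 9973/10000
2 1 121/125
3 3/2 2301/2500
4 2 8981/10000
5 5/2 8497/10000
6 3 8423/10000
7 7/2 21/25
8 4 7959/10000
f(2y,2.5y) = ((8981/10000)/(8497/10000) − 1)/(1/2) = 968/8497 ≈ 11.3923%

step 1 [0.5y] bond c/2=21/800: DF=(8187833/8000000 − 21/800·(0))/(1+21/800) = 9973/10000 ≈ 0.997300
step 2 [1y] bond c/2=1/40: DF=(406853/400000 − 1/40·(0.997300))/(1+1/40) = 121/125 ≈ 0.968000
step 3 [1.5y] zero: DF = P = 2301/2500 ≈ 0.920400
step 4 [2y] bond c/2=3/400: DF=(1852957/2000000 − 3/400·(0.997300+0.968000+0.920400))/(1+3/400) = 8981/10000 ≈ 0.898100
step 5 [2.5y] zero: DF = P = 8497/10000 ≈ 0.849700
step 6 [3y] bond c/2=23/800: DF=(3998917/4000000 − 23/800·(0.997300+0.968000+0.920400+0.898100+0.849700))/(1+23/800) = 8423/10000 ≈ 0.842300
step 7 [3.5y] swap r/2=800/31579: DF=(1 − 800/31579·(0.997300+0.968000+0.920400+0.898100+0.849700+0.842300))/(1+800/31579) = 21/25 ≈ 0.840000
step 8 [4y] zero: DF = P = 7959/10000 ≈ 0.795900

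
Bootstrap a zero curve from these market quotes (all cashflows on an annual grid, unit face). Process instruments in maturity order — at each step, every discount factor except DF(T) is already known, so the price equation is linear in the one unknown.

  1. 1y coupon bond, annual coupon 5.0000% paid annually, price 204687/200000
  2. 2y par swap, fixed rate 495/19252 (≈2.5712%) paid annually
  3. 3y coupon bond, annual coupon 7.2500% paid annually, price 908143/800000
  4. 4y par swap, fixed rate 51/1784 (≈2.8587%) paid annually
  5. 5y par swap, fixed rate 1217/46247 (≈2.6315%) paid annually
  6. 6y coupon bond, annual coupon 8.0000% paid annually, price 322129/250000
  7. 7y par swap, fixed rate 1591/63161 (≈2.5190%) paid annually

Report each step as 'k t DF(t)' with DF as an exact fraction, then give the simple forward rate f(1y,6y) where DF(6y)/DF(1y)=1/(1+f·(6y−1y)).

step 1 [1y] bond c/1=1/20: DF=(204687/200000 − 1/20·(0))/(1+1/20) = 9747/10000 ≈ 0.974700
step 2 [2y] swap r/1=495/19252: DF=(1 − 495/19252·(0.974700))/(1+495/19252) = 1901/2000 ≈ 0.950500
step 3 [3y] bond c/1=29/400: DF=(908143/800000 − 29/400·(0.974700+0.950500))/(1+29/400) = 9283/10000 ≈ 0.928300
step 4 [4y] swap r/1=51/1784: DF=(1 − 51/1784·(0.974700+0.950500+0.928300))/(1+51/1784) = 8929/10000 ≈ 0.892900
step 5 [5y] swap r/1=1217/46247: DF=(1 − 1217/46247·(0.974700+0.950500+0.928300+0.892900))/(1+1217/46247) = 8783/10000 ≈ 0.878300
step 6 [6y] bond c/1=2/25: DF=(322129/250000 − 2/25·(0.974700+0.950500+0.928300+0.892900+0.878300))/(1+2/25) = 1701/2000 ≈ 0.850500
step 7 [7y] swap r/1=1591/63161: DF=(1 − 1591/63161·(0.974700+0.950500+0.928300+0.892900+0.878300+0.850500))/(1+1591/63161) = 8409/10000 ≈ 0.840900

1 1 9747/10000
2 2 1901/2000
3 3 9283/10000
4 4 8929/10000
5 5 8783/10000
6 6 1701/2000
7 7 8409/10000
f(1y,6y) = ((9747/10000)/(1701/2000) − 1)/(5) = 46/1575 ≈ 2.9206%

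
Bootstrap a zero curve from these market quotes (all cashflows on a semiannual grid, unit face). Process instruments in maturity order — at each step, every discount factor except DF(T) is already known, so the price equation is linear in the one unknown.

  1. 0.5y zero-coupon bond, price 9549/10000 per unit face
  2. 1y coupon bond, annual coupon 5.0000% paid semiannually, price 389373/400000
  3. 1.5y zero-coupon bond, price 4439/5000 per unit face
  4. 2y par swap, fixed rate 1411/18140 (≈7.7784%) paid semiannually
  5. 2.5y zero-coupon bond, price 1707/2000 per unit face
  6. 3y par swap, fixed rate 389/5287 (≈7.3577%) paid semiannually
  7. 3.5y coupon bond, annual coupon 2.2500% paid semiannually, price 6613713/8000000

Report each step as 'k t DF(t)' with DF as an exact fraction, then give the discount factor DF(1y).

1 1/2 9549/10000
2 1 579/625
3 3/2 4439/5000
4 2 8589/10000
5 5/2 1707/2000
6 3 1611/2000
7 7/2 7587/10000
DF(1y) = 579/625 ≈ 0.926400

step 1 [0.5y] zero: DF = P = 9549/10000 ≈ 0.954900
step 2 [1y] bond c/2=1/40: DF=(389373/400000 − 1/40·(0.954900))/(1+1/40) = 579/625 ≈ 0.926400
step 3 [1.5y] zero: DF = P = 4439/5000 ≈ 0.887800
step 4 [2y] swap r/2=1411/36280: DF=(1 − 1411/36280·(0.954900+0.926400+0.887800))/(1+1411/36280) = 8589/10000 ≈ 0.858900
step 5 [2.5y] zero: DF = P = 1707/2000 ≈ 0.853500
step 6 [3y] swap r/2=389/10574: DF=(1 − 389/10574·(0.954900+0.926400+0.887800+0.858900+0.853500))/(1+389/10574) = 1611/2000 ≈ 0.805500
step 7 [3.5y] bond c/2=9/800: DF=(6613713/8000000 − 9/800·(0.954900+0.926400+0.887800+0.858900+0.853500+0.805500))/(1+9/800) = 7587/10000 ≈ 0.758700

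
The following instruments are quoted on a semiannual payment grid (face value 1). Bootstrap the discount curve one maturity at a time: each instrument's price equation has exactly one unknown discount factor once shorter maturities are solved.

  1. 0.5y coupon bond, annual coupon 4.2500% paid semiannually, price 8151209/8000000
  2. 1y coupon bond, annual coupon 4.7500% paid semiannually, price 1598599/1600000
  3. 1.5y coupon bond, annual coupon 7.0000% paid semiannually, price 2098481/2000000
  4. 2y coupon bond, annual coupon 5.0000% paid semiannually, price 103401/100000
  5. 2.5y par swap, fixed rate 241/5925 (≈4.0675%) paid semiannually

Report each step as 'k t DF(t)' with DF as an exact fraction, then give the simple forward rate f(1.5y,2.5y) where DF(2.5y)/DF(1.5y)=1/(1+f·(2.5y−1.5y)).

step 1 [0.5y] bond c/2=17/800: DF=(8151209/8000000 − 17/800·(0))/(1+17/800) = 9977/10000 ≈ 0.997700
step 2 [1y] bond c/2=19/800: DF=(1598599/1600000 − 19/800·(0.997700))/(1+19/800) = 1191/1250 ≈ 0.952800
step 3 [1.5y] bond c/2=7/200: DF=(2098481/2000000 − 7/200·(0.997700+0.952800))/(1+7/200) = 4739/5000 ≈ 0.947800
step 4 [2y] bond c/2=1/40: DF=(103401/100000 − 1/40·(0.997700+0.952800+0.947800))/(1+1/40) = 9381/10000 ≈ 0.938100
step 5 [2.5y] swap r/2=241/11850: DF=(1 − 241/11850·(0.997700+0.952800+0.947800+0.938100))/(1+241/11850) = 2259/2500 ≈ 0.903600

1 1/2 9977/10000
2 1 1191/1250
3 3/2 4739/5000
4 2 9381/10000
5 5/2 2259/2500
f(1.5y,2.5y) = ((4739/5000)/(2259/2500) − 1)/(1) = 221/4518 ≈ 4.8915%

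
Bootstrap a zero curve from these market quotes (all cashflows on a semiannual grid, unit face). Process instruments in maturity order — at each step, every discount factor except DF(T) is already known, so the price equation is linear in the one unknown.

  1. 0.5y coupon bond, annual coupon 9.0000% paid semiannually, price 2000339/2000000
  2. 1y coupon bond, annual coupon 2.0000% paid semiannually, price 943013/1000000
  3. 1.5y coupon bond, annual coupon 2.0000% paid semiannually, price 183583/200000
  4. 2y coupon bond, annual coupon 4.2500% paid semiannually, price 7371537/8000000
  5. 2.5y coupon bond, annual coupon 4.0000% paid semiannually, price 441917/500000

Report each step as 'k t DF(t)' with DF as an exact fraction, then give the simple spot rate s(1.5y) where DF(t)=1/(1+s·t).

1 1/2 9571/10000
2 1 4621/5000
3 3/2 4451/5000
4 2 4223/5000
5 5/2 1989/2500
s(1.5y) = (1/(4451/5000) − 1)/(3/2) = 366/4451 ≈ 8.2229%

step 1 [0.5y] bond c/2=9/200: DF=(2000339/2000000 − 9/200·(0))/(1+9/200) = 9571/10000 ≈ 0.957100
step 2 [1y] bond c/2=1/100: DF=(943013/1000000 − 1/100·(0.957100))/(1+1/100) = 4621/5000 ≈ 0.924200
step 3 [1.5y] bond c/2=1/100: DF=(183583/200000 − 1/100·(0.957100+0.924200))/(1+1/100) = 4451/5000 ≈ 0.890200
step 4 [2y] bond c/2=17/800: DF=(7371537/8000000 − 17/800·(0.957100+0.924200+0.890200))/(1+17/800) = 4223/5000 ≈ 0.844600
step 5 [2.5y] bond c/2=1/50: DF=(441917/500000 − 1/50·(0.957100+0.924200+0.890200+0.844600))/(1+1/50) = 1989/2500 ≈ 0.795600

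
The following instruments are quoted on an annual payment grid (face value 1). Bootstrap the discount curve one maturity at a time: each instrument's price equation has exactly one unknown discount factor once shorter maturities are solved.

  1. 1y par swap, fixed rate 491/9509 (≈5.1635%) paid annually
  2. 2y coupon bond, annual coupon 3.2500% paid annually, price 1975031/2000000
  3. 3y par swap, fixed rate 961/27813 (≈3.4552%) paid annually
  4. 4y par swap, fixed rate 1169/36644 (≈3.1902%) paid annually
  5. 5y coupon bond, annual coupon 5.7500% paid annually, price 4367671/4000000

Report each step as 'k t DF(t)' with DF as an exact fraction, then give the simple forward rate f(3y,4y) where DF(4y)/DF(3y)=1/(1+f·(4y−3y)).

step 1 [1y] swap r/1=491/9509: DF=(1 − 491/9509·(0))/(1+491/9509) = 9509/10000 ≈ 0.950900
step 2 [2y] bond c/1=13/400: DF=(1975031/2000000 − 13/400·(0.950900))/(1+13/400) = 1853/2000 ≈ 0.926500
step 3 [3y] swap r/1=961/27813: DF=(1 − 961/27813·(0.950900+0.926500))/(1+961/27813) = 9039/10000 ≈ 0.903900
step 4 [4y] swap r/1=1169/36644: DF=(1 − 1169/36644·(0.950900+0.926500+0.903900))/(1+1169/36644) = 8831/10000 ≈ 0.883100
step 5 [5y] bond c/1=23/400: DF=(4367671/4000000 − 23/400·(0.950900+0.926500+0.903900+0.883100))/(1+23/400) = 8333/10000 ≈ 0.833300

1 1 9509/10000
2 2 1853/2000
3 3 9039/10000
4 4 8831/10000
5 5 8333/10000
f(3y,4y) = ((9039/10000)/(8831/10000) − 1)/(1) = 208/8831 ≈ 2.3553%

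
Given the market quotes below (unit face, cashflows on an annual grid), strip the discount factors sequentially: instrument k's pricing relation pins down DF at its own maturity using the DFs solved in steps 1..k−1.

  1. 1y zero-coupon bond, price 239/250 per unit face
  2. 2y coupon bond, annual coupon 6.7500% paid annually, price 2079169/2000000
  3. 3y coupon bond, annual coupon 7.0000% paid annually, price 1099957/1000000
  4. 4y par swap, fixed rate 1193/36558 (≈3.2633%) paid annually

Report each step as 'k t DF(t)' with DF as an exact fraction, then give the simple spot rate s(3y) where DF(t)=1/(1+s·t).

step 1 [1y] zero: DF = P = 239/250 ≈ 0.956000
step 2 [2y] bond c/1=27/400: DF=(2079169/2000000 − 27/400·(0.956000))/(1+27/400) = 4567/5000 ≈ 0.913400
step 3 [3y] bond c/1=7/100: DF=(1099957/1000000 − 7/100·(0.956000+0.913400))/(1+7/100) = 9057/10000 ≈ 0.905700
step 4 [4y] swap r/1=1193/36558: DF=(1 − 1193/36558·(0.956000+0.913400+0.905700))/(1+1193/36558) = 8807/10000 ≈ 0.880700

1 1 239/250
2 2 4567/5000
3 3 9057/10000
4 4 8807/10000
s(3y) = (1/(9057/10000) − 1)/(3) = 943/27171 ≈ 3.4706%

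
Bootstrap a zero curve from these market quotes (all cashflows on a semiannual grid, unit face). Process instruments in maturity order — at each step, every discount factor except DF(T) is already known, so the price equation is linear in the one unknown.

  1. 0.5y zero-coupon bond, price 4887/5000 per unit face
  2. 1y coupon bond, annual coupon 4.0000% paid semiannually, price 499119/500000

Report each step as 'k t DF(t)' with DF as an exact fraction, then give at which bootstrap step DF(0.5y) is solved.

1 1/2 4887/5000
2 1 1919/2000
DF(0.5y) is solved at step 1

step 1 [0.5y] zero: DF = P = 4887/5000 ≈ 0.977400
step 2 [1y] bond c/2=1/50: DF=(499119/500000 − 1/50·(0.977400))/(1+1/50) = 1919/2000 ≈ 0.959500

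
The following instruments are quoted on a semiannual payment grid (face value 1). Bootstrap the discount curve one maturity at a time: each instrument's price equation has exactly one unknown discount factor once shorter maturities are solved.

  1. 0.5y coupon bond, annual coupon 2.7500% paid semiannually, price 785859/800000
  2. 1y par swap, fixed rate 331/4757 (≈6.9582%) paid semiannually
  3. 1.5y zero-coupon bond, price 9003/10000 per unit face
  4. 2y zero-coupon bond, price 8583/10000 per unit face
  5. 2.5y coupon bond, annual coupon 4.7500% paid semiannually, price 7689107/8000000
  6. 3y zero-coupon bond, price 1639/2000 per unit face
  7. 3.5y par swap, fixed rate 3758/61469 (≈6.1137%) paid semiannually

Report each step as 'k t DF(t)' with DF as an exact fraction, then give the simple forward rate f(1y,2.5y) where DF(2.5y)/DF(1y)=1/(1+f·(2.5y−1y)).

1 1/2 969/1000
2 1 4669/5000
3 3/2 9003/10000
4 2 8583/10000
5 5/2 8539/10000
6 3 1639/2000
7 7/2 8121/10000
f(1y,2.5y) = ((4669/5000)/(8539/10000) − 1)/(3/2) = 1598/25617 ≈ 6.2380%

step 1 [0.5y] bond c/2=11/800: DF=(785859/800000 − 11/800·(0))/(1+11/800) = 969/1000 ≈ 0.969000
step 2 [1y] swap r/2=331/9514: DF=(1 − 331/9514·(0.969000))/(1+331/9514) = 4669/5000 ≈ 0.933800
step 3 [1.5y] zero: DF = P = 9003/10000 ≈ 0.900300
step 4 [2y] zero: DF = P = 8583/10000 ≈ 0.858300
step 5 [2.5y] bond c/2=19/800: DF=(7689107/8000000 − 19/800·(0.969000+0.933800+0.900300+0.858300))/(1+19/800) = 8539/10000 ≈ 0.853900
step 6 [3y] zero: DF = P = 1639/2000 ≈ 0.819500
step 7 [3.5y] swap r/2=1879/61469: DF=(1 − 1879/61469·(0.969000+0.933800+0.900300+0.858300+0.853900+0.819500))/(1+1879/61469) = 8121/10000 ≈ 0.812100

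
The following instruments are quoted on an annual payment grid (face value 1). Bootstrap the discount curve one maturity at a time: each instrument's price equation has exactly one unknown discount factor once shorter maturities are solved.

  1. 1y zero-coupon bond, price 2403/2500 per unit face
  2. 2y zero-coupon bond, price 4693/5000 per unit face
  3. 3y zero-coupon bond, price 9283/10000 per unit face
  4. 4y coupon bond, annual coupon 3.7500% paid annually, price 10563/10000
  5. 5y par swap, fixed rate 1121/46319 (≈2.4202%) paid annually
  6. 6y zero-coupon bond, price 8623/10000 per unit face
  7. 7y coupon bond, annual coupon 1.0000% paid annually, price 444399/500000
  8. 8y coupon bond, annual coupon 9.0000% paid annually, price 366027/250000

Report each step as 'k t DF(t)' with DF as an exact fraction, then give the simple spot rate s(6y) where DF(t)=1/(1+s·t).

step 1 [1y] zero: DF = P = 2403/2500 ≈ 0.961200
step 2 [2y] zero: DF = P = 4693/5000 ≈ 0.938600
step 3 [3y] zero: DF = P = 9283/10000 ≈ 0.928300
step 4 [4y] bond c/1=3/80: DF=(10563/10000 − 3/80·(0.961200+0.938600+0.928300))/(1+3/80) = 9159/10000 ≈ 0.915900
step 5 [5y] swap r/1=1121/46319: DF=(1 − 1121/46319·(0.961200+0.938600+0.928300+0.915900))/(1+1121/46319) = 8879/10000 ≈ 0.887900
step 6 [6y] zero: DF = P = 8623/10000 ≈ 0.862300
step 7 [7y] bond c/1=1/100: DF=(444399/500000 − 1/100·(0.961200+0.938600+0.928300+0.915900+0.887900+0.862300))/(1+1/100) = 516/625 ≈ 0.825600
step 8 [8y] bond c/1=9/100: DF=(366027/250000 − 9/100·(0.961200+0.938600+0.928300+0.915900+0.887900+0.862300+0.825600))/(1+9/100) = 4107/5000 ≈ 0.821400

1 1 2403/2500
2 2 4693/5000
3 3 9283/10000
4 4 9159/10000
5 5 8879/10000
6 6 8623/10000
7 7 516/625
8 8 4107/5000
s(6y) = (1/(8623/10000) − 1)/(6) = 459/17246 ≈ 2.6615%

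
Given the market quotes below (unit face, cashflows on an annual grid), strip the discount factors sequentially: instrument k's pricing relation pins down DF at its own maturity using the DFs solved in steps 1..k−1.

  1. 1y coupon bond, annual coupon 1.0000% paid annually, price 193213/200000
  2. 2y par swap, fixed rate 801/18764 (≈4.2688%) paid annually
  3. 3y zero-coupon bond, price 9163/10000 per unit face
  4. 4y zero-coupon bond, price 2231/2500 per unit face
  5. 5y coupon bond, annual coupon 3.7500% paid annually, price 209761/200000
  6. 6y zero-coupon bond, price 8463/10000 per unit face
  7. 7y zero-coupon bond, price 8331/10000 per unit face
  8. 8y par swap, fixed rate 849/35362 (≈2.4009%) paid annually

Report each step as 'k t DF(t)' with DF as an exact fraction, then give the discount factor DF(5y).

step 1 [1y] bond c/1=1/100: DF=(193213/200000 − 1/100·(0))/(1+1/100) = 1913/2000 ≈ 0.956500
step 2 [2y] swap r/1=801/18764: DF=(1 − 801/18764·(0.956500))/(1+801/18764) = 9199/10000 ≈ 0.919900
step 3 [3y] zero: DF = P = 9163/10000 ≈ 0.916300
step 4 [4y] zero: DF = P = 2231/2500 ≈ 0.892400
step 5 [5y] bond c/1=3/80: DF=(209761/200000 − 3/80·(0.956500+0.919900+0.916300+0.892400))/(1+3/80) = 8777/10000 ≈ 0.877700
step 6 [6y] zero: DF = P = 8463/10000 ≈ 0.846300
step 7 [7y] zero: DF = P = 8331/10000 ≈ 0.833100
step 8 [8y] swap r/1=849/35362: DF=(1 − 849/35362·(0.956500+0.919900+0.916300+0.892400+0.877700+0.846300+0.833100))/(1+849/35362) = 4151/5000 ≈ 0.830200

1 1 1913/2000
2 2 9199/10000
3 3 9163/10000
4 4 2231/2500
5 5 8777/10000
6 6 8463/10000
7 7 8331/10000
8 8 4151/5000
DF(5y) = 8777/10000 ≈ 0.877700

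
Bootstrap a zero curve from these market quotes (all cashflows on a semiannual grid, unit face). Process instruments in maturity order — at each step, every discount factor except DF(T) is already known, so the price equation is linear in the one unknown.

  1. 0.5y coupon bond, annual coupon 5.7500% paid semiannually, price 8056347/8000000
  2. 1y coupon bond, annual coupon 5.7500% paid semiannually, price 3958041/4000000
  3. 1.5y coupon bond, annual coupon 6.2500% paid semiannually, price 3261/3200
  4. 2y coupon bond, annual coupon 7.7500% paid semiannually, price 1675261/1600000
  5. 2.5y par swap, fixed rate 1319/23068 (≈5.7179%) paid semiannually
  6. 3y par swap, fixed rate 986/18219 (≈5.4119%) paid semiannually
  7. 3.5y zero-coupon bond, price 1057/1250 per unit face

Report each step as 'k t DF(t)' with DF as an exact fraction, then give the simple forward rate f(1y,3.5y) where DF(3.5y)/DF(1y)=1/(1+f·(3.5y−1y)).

step 1 [0.5y] bond c/2=23/800: DF=(8056347/8000000 − 23/800·(0))/(1+23/800) = 9789/10000 ≈ 0.978900
step 2 [1y] bond c/2=23/800: DF=(3958041/4000000 − 23/800·(0.978900))/(1+23/800) = 1869/2000 ≈ 0.934500
step 3 [1.5y] bond c/2=1/32: DF=(3261/3200 − 1/32·(0.978900+0.934500))/(1+1/32) = 4651/5000 ≈ 0.930200
step 4 [2y] bond c/2=31/800: DF=(1675261/1600000 − 31/800·(0.978900+0.934500+0.930200))/(1+31/800) = 9019/10000 ≈ 0.901900
step 5 [2.5y] swap r/2=1319/46136: DF=(1 − 1319/46136·(0.978900+0.934500+0.930200+0.901900))/(1+1319/46136) = 8681/10000 ≈ 0.868100
step 6 [3y] swap r/2=493/18219: DF=(1 − 493/18219·(0.978900+0.934500+0.930200+0.901900+0.868100))/(1+493/18219) = 8521/10000 ≈ 0.852100
step 7 [3.5y] zero: DF = P = 1057/1250 ≈ 0.845600

1 1/2 9789/10000
2 1 1869/2000
3 3/2 4651/5000
4 2 9019/10000
5 5/2 8681/10000
6 3 8521/10000
7 7/2 1057/1250
f(1y,3.5y) = ((1869/2000)/(1057/1250) − 1)/(5/2) = 127/3020 ≈ 4.2053%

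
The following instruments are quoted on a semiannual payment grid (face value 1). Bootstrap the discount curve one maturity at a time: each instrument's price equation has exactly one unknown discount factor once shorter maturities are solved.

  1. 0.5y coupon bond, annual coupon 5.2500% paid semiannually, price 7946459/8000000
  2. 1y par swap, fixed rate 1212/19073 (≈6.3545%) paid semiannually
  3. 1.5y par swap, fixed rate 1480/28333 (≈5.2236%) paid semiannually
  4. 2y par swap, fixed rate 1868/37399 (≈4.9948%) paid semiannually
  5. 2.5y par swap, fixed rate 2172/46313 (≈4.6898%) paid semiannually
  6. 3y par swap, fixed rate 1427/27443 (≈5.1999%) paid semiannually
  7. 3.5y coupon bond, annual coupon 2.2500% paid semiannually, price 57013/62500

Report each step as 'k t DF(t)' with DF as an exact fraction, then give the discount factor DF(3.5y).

1 1/2 9679/10000
2 1 4697/5000
3 3/2 463/500
4 2 4533/5000
5 5/2 4457/5000
6 3 8573/10000
7 7/2 841/1000
DF(3.5y) = 841/1000 ≈ 0.841000

step 1 [0.5y] bond c/2=21/800: DF=(7946459/8000000 − 21/800·(0))/(1+21/800) = 9679/10000 ≈ 0.967900
step 2 [1y] swap r/2=606/19073: DF=(1 − 606/19073·(0.967900))/(1+606/19073) = 4697/5000 ≈ 0.939400
step 3 [1.5y] swap r/2=740/28333: DF=(1 − 740/28333·(0.967900+0.939400))/(1+740/28333) = 463/500 ≈ 0.926000
step 4 [2y] swap r/2=934/37399: DF=(1 − 934/37399·(0.967900+0.939400+0.926000))/(1+934/37399) = 4533/5000 ≈ 0.906600
step 5 [2.5y] swap r/2=1086/46313: DF=(1 − 1086/46313·(0.967900+0.939400+0.926000+0.906600))/(1+1086/46313) = 4457/5000 ≈ 0.891400
step 6 [3y] swap r/2=1427/54886: DF=(1 − 1427/54886·(0.967900+0.939400+0.926000+0.906600+0.891400))/(1+1427/54886) = 8573/10000 ≈ 0.857300
step 7 [3.5y] bond c/2=9/800: DF=(57013/62500 − 9/800·(0.967900+0.939400+0.926000+0.906600+0.891400+0.857300))/(1+9/800) = 841/1000 ≈ 0.841000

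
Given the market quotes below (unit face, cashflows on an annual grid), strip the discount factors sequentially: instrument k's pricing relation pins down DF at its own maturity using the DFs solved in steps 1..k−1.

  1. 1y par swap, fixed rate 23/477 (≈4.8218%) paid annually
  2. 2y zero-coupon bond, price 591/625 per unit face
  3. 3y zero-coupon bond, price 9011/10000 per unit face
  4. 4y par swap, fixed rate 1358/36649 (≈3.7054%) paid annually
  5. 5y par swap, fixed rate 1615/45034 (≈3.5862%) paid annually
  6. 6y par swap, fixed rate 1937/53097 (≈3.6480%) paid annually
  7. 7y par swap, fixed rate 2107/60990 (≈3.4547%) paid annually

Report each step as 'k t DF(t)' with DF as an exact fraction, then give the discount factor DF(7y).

step 1 [1y] swap r/1=23/477: DF=(1 − 23/477·(0))/(1+23/477) = 477/500 ≈ 0.954000
step 2 [2y] zero: DF = P = 591/625 ≈ 0.945600
step 3 [3y] zero: DF = P = 9011/10000 ≈ 0.901100
step 4 [4y] swap r/1=1358/36649: DF=(1 − 1358/36649·(0.954000+0.945600+0.901100))/(1+1358/36649) = 4321/5000 ≈ 0.864200
step 5 [5y] swap r/1=1615/45034: DF=(1 − 1615/45034·(0.954000+0.945600+0.901100+0.864200))/(1+1615/45034) = 1677/2000 ≈ 0.838500
step 6 [6y] swap r/1=1937/53097: DF=(1 − 1937/53097·(0.954000+0.945600+0.901100+0.864200+0.838500))/(1+1937/53097) = 8063/10000 ≈ 0.806300
step 7 [7y] swap r/1=2107/60990: DF=(1 − 2107/60990·(0.954000+0.945600+0.901100+0.864200+0.838500+0.806300))/(1+2107/60990) = 7893/10000 ≈ 0.789300

1 1 477/500
2 2 591/625
3 3 9011/10000
4 4 4321/5000
5 5 1677/2000
6 6 8063/10000
7 7 7893/10000
DF(7y) = 7893/10000 ≈ 0.789300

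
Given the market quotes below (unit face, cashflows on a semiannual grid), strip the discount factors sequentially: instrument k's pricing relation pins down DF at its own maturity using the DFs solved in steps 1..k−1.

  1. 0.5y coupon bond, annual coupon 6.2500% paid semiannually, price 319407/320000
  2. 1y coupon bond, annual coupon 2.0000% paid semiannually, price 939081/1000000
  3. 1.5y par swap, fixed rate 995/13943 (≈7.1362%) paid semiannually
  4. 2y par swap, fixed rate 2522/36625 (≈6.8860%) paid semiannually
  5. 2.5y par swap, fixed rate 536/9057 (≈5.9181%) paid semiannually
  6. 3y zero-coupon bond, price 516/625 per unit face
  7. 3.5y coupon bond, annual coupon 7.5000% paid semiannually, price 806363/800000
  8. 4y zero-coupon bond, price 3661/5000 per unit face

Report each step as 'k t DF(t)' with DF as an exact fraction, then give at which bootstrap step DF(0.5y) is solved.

1 1/2 9679/10000
2 1 4601/5000
3 3/2 1801/2000
4 2 8739/10000
5 5/2 433/500
6 3 516/625
7 7/2 389/500
8 4 3661/5000
DF(0.5y) is solved at step 1

step 1 [0.5y] bond c/2=1/32: DF=(319407/320000 − 1/32·(0))/(1+1/32) = 9679/10000 ≈ 0.967900
step 2 [1y] bond c/2=1/100: DF=(939081/1000000 − 1/100·(0.967900))/(1+1/100) = 4601/5000 ≈ 0.920200
step 3 [1.5y] swap r/2=995/27886: DF=(1 − 995/27886·(0.967900+0.920200))/(1+995/27886) = 1801/2000 ≈ 0.900500
step 4 [2y] swap r/2=1261/36625: DF=(1 − 1261/36625·(0.967900+0.920200+0.900500))/(1+1261/36625) = 8739/10000 ≈ 0.873900
step 5 [2.5y] swap r/2=268/9057: DF=(1 − 268/9057·(0.967900+0.920200+0.900500+0.873900))/(1+268/9057) = 433/500 ≈ 0.866000
step 6 [3y] zero: DF = P = 516/625 ≈ 0.825600
step 7 [3.5y] bond c/2=3/80: DF=(806363/800000 − 3/80·(0.967900+0.920200+0.900500+0.873900+0.866000+0.825600))/(1+3/80) = 389/500 ≈ 0.778000
step 8 [4y] zero: DF = P = 3661/5000 ≈ 0.732200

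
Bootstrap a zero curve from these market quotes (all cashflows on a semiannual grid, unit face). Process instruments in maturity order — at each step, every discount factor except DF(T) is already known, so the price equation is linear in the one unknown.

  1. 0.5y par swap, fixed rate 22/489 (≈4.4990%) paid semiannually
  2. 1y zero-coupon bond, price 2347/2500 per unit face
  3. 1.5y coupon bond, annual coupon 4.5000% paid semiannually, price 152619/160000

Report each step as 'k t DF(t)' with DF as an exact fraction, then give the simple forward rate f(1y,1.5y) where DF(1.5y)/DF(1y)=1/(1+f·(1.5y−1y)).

1 1/2 489/500
2 1 2347/2500
3 3/2 8907/10000
f(1y,1.5y) = ((2347/2500)/(8907/10000) − 1)/(1/2) = 962/8907 ≈ 10.8005%

step 1 [0.5y] swap r/2=11/489: DF=(1 − 11/489·(0))/(1+11/489) = 489/500 ≈ 0.978000
step 2 [1y] zero: DF = P = 2347/2500 ≈ 0.938800
step 3 [1.5y] bond c/2=9/400: DF=(152619/160000 − 9/400·(0.978000+0.938800))/(1+9/400) = 8907/10000 ≈ 0.890700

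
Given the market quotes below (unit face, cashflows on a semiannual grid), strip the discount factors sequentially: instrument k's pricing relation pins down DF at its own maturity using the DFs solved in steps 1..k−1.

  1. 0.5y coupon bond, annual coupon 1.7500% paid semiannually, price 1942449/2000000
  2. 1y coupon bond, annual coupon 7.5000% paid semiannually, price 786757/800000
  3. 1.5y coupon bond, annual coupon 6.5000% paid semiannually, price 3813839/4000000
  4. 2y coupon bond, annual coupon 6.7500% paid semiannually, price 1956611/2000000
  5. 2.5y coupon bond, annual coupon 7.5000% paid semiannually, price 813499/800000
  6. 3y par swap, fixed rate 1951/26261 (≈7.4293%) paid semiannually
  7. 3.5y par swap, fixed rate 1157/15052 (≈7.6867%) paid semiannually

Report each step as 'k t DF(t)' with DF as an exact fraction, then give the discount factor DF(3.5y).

step 1 [0.5y] bond c/2=7/800: DF=(1942449/2000000 − 7/800·(0))/(1+7/800) = 2407/2500 ≈ 0.962800
step 2 [1y] bond c/2=3/80: DF=(786757/800000 − 3/80·(0.962800))/(1+3/80) = 9131/10000 ≈ 0.913100
step 3 [1.5y] bond c/2=13/400: DF=(3813839/4000000 − 13/400·(0.962800+0.913100))/(1+13/400) = 2161/2500 ≈ 0.864400
step 4 [2y] bond c/2=27/800: DF=(1956611/2000000 − 27/800·(0.962800+0.913100+0.864400))/(1+27/800) = 8569/10000 ≈ 0.856900
step 5 [2.5y] bond c/2=3/80: DF=(813499/800000 − 3/80·(0.962800+0.913100+0.864400+0.856900))/(1+3/80) = 8501/10000 ≈ 0.850100
step 6 [3y] swap r/2=1951/52522: DF=(1 − 1951/52522·(0.962800+0.913100+0.864400+0.856900+0.850100))/(1+1951/52522) = 8049/10000 ≈ 0.804900
step 7 [3.5y] swap r/2=1157/30104: DF=(1 − 1157/30104·(0.962800+0.913100+0.864400+0.856900+0.850100+0.804900))/(1+1157/30104) = 3843/5000 ≈ 0.768600

1 1/2 2407/2500
2 1 9131/10000
3 3/2 2161/2500
4 2 8569/10000
5 5/2 8501/10000
6 3 8049/10000
7 7/2 3843/5000
DF(3.5y) = 3843/5000 ≈ 0.768600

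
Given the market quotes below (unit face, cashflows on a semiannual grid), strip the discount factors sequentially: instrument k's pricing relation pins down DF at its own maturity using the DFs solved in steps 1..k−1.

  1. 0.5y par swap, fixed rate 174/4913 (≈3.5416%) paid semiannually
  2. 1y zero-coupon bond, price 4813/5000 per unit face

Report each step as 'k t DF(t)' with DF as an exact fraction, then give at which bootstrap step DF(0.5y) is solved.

1 1/2 4913/5000
2 1 4813/5000
DF(0.5y) is solved at step 1

step 1 [0.5y] swap r/2=87/4913: DF=(1 − 87/4913·(0))/(1+87/4913) = 4913/5000 ≈ 0.982600
step 2 [1y] zero: DF = P = 4813/5000 ≈ 0.962600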